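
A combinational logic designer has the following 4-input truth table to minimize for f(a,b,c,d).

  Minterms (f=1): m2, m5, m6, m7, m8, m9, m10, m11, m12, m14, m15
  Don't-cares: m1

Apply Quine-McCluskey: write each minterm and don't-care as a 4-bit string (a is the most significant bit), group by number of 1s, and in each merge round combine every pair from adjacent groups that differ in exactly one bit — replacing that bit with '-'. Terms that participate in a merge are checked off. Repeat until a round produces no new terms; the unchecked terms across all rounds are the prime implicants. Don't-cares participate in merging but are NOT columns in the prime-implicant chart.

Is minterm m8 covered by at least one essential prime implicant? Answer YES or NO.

YES

size-2^0 implicants → 0001(✓)  0010(✓)  0101(✓)  0110(✓)  0111(✓)  1000(✓)  1001(✓)  1010(✓)  1011(✓)  1100(✓)  1110(✓)  1111(✓)
size-2^1 implicants → -001  -010(✓)  -110(✓)  -111(✓)  0-01  0-10(✓)  01-1  011-(✓)  1-00(✓)  1-10(✓)  1-11(✓)  10-0(✓)  10-1(✓)  100-(✓)  101-(✓)  11-0(✓)  111-(✓)
size-2^2 implicants → --10  -11-  1--0  1-1-  10--
Unchecked terms (primes): --10, -001, -11-, 0-01, 01-1, 1--0, 1-1-, 10--
Minterm coverage:
  m2 ⊆ --10 [E]
  m5 ⊆ 0-01,01-1
  m6 ⊆ --10,-11-
  m7 ⊆ -11-,01-1
  m8 ⊆ 1--0,10--
  m9 ⊆ -001,10--
  m10 ⊆ --10,1--0,1-1-,10--
  m11 ⊆ 1-1-,10--
  m12 ⊆ 1--0 [E]
  m14 ⊆ --10,-11-,1--0,1-1-
  m15 ⊆ -11-,1-1-
E = {--10, 1--0}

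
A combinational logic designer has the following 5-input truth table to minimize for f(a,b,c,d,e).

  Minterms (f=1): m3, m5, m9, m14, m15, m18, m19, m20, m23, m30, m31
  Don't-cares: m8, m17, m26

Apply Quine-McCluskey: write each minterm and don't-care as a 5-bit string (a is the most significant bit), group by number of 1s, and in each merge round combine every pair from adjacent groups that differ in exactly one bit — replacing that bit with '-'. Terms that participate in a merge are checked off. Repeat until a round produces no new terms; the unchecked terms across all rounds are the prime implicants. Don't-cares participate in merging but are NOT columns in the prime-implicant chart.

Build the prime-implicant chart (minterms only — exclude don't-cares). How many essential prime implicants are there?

Round 0: 00011✓ 00101 01000✓ 01001✓ 01110✓ 01111✓ 10001✓ 10010✓ 10011✓ 10100 10111✓ 11010✓ 11110✓ 11111✓
Round 1: -0011 -1110✓ -1111✓ 0100- 0111-✓ 1-010 1-111 10-11 100-1 1001- 11-10 1111-✓
Round 2: -111-
PIs = {-0011, -111-, 00101, 0100-, 1-010, 1-111, 10-11, 100-1, 1001-, 10100, 11-10}
Coverage chart:
  m3: -0011 ←essential
  m5: 00101 ←essential
  m9: 0100- ←essential
  m14: -111- ←essential
  m15: -111- ←essential
  m18: 1-010,1001-
  m19: -0011,10-11,100-1,1001-
  m20: 10100 ←essential
  m23: 1-111,10-11
  m30: -111-,11-10
  m31: -111-,1-111
Essential: -0011, -111-, 00101, 0100-, 10100

5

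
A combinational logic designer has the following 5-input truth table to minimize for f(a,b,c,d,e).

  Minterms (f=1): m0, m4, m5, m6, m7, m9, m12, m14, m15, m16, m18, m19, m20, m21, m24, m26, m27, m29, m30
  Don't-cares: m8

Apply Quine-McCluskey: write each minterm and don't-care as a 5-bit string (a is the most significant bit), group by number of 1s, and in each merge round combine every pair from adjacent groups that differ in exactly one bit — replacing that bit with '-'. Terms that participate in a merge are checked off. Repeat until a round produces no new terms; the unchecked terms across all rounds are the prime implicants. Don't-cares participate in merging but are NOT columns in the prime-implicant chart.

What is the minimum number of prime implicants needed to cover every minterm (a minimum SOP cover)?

Round 0: 00000✓ 00100✓ 00101✓ 00110✓ 00111✓ 01000✓ 01001✓ 01100✓ 01110✓ 01111✓ 10000✓ 10010✓ 10011✓ 10100✓ 10101✓ 11000✓ 11010✓ 11011✓ 11101✓ 11110✓
Round 1: -0000✓ -0100✓ -0101✓ -1000✓ -1110 0-000✓ 0-100✓ 0-110✓ 0-111✓ 00-00✓ 001-0✓ 001-1✓ 0010-✓ 0011-✓ 01-00✓ 0100- 011-0✓ 0111-✓ 1-000✓ 1-010✓ 1-011✓ 1-101 10-00✓ 100-0✓ 1001-✓ 1010-✓ 11-10 110-0✓ 1101-✓
Round 2: --000 -0-00 -010- 0--00 0-1-0 0-11- 001-- 1-0-0 1-01-
PIs = {--000, -0-00, -010-, -1110, 0--00, 0-1-0, 0-11-, 001--, 0100-, 1-0-0, 1-01-, 1-101, 11-10}
Coverage chart:
  m0: --000,-0-00,0--00
  m4: -0-00,-010-,0--00,0-1-0,001--
  m5: -010-,001--
  m6: 0-1-0,0-11-,001--
  m7: 0-11-,001--
  m9: 0100- ←essential
  m12: 0--00,0-1-0
  m14: -1110,0-1-0,0-11-
  m15: 0-11- ←essential
  m16: --000,-0-00,1-0-0
  m18: 1-0-0,1-01-
  m19: 1-01- ←essential
  m20: -0-00,-010-
  m21: -010-,1-101
  m24: --000,1-0-0
  m26: 1-0-0,1-01-,11-10
  m27: 1-01- ←essential
  m29: 1-101 ←essential
  m30: -1110,11-10
Essential: 0-11-, 0100-, 1-01-, 1-101
Petrick residual → --000, -010-, -1110, 0--00
Min cover (8 terms): c'd'e' + b'cd' + bcde' + a'd'e' + a'cd + a'bc'd' + ac'd + acd'e

8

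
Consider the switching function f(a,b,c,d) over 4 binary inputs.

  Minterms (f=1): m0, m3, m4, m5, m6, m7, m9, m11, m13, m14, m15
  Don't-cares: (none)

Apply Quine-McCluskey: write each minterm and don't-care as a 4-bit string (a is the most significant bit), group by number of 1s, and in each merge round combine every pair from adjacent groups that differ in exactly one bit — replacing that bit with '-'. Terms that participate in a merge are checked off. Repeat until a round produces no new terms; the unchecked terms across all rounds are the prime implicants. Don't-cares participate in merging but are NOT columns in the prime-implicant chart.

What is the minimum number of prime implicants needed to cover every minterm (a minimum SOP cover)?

size-2^0 implicants → 0000(✓)  0011(✓)  0100(✓)  0101(✓)  0110(✓)  0111(✓)  1001(✓)  1011(✓)  1101(✓)  1110(✓)  1111(✓)
size-2^1 implicants → -011(✓)  -101(✓)  -110(✓)  -111(✓)  0-00  0-11(✓)  01-0(✓)  01-1(✓)  010-(✓)  011-(✓)  1-01(✓)  1-11(✓)  10-1(✓)  11-1(✓)  111-(✓)
size-2^2 implicants → --11  -1-1  -11-  01--  1--1
Unchecked terms (primes): --11, -1-1, -11-, 0-00, 01--, 1--1
Minterm coverage:
  m0 ⊆ 0-00 [E]
  m3 ⊆ --11 [E]
  m4 ⊆ 0-00,01--
  m5 ⊆ -1-1,01--
  m6 ⊆ -11-,01--
  m7 ⊆ --11,-1-1,-11-,01--
  m9 ⊆ 1--1 [E]
  m11 ⊆ --11,1--1
  m13 ⊆ -1-1,1--1
  m14 ⊆ -11- [E]
  m15 ⊆ --11,-1-1,-11-,1--1
E = {--11, -11-, 0-00, 1--1}
Petrick residual → -1-1
Cover = cd + bd + bc + a'c'd' + ad  |cover|=5

5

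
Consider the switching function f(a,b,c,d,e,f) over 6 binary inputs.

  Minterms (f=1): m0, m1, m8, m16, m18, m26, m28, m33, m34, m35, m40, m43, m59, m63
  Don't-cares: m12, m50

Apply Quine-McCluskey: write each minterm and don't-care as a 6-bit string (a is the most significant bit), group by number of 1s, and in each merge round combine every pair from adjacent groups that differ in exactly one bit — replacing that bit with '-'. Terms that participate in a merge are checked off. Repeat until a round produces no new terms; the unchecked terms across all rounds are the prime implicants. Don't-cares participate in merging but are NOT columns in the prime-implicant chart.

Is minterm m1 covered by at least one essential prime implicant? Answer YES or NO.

size-2^0 implicants → 000000(✓)  000001(✓)  001000(✓)  001100(✓)  010000(✓)  010010(✓)  011010(✓)  011100(✓)  100001(✓)  100010(✓)  100011(✓)  101000(✓)  101011(✓)  110010(✓)  111011(✓)  111111(✓)
size-2^1 implicants → -00001  -01000  -10010  0-0000  0-1100  00-000  00000-  001-00  01-010  0100-0  1-0010  1-1011  10-011  1000-1  10001-  111-11
Unchecked terms (primes): -00001, -01000, -10010, 0-0000, 0-1100, 00-000, 00000-, 001-00, 01-010, 0100-0, 1-0010, 1-1011, 10-011, 1000-1, 10001-, 111-11
Minterm coverage:
  m0 ⊆ 0-0000,00-000,00000-
  m1 ⊆ -00001,00000-
  m8 ⊆ -01000,00-000,001-00
  m16 ⊆ 0-0000,0100-0
  m18 ⊆ -10010,01-010,0100-0
  m26 ⊆ 01-010 [E]
  m28 ⊆ 0-1100 [E]
  m33 ⊆ -00001,1000-1
  m34 ⊆ 1-0010,10001-
  m35 ⊆ 10-011,1000-1,10001-
  m40 ⊆ -01000 [E]
  m43 ⊆ 1-1011,10-011
  m59 ⊆ 1-1011,111-11
  m63 ⊆ 111-11 [E]
E = {-01000, 0-1100, 01-010, 111-11}

NO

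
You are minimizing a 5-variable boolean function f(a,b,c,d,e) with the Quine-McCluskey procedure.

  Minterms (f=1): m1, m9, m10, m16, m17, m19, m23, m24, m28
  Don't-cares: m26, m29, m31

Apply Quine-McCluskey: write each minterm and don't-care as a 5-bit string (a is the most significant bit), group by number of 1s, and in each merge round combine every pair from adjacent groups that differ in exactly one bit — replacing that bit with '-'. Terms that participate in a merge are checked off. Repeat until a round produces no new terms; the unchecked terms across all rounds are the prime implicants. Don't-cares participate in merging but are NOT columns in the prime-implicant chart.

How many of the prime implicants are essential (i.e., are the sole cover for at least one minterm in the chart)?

[col 0] 00001*, 01001*, 01010*, 10000*, 10001*, 10011*, 10111*, 11000*, 11010*, 11100*, 11101*, 11111*
[col 1] -0001, -1010, 0-001, 1-000, 1-111, 10-11, 100-1, 1000-, 11-00, 110-0, 111-1, 1110-
Prime implicants: -0001, -1010, 0-001, 1-000, 1-111, 10-11, 100-1, 1000-, 11-00, 110-0, 111-1, 1110-
PI chart (minterm → PIs covering it):
  1 | -0001,0-001
  9 | 0-001  (sole → essential)
  10 | -1010  (sole → essential)
  16 | 1-000,1000-
  17 | -0001,100-1,1000-
  19 | 10-11,100-1
  23 | 1-111,10-11
  24 | 1-000,11-00,110-0
  28 | 11-00,1110-
Essential prime implicants: -1010, 0-001

2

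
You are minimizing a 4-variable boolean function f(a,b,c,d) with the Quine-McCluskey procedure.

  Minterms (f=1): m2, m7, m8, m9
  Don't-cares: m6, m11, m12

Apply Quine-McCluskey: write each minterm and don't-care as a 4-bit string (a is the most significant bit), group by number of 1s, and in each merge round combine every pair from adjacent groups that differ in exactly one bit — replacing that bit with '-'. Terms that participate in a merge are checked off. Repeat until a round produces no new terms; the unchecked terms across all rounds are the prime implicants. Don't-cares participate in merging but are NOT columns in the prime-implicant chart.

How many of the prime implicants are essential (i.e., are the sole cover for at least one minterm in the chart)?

2

[col 0] 0010*, 0110*, 0111*, 1000*, 1001*, 1011*, 1100*
[col 1] 0-10, 011-, 1-00, 10-1, 100-
Prime implicants: 0-10, 011-, 1-00, 10-1, 100-
PI chart (minterm → PIs covering it):
  2 | 0-10  (sole → essential)
  7 | 011-  (sole → essential)
  8 | 1-00,100-
  9 | 10-1,100-
Essential prime implicants: 0-10, 011-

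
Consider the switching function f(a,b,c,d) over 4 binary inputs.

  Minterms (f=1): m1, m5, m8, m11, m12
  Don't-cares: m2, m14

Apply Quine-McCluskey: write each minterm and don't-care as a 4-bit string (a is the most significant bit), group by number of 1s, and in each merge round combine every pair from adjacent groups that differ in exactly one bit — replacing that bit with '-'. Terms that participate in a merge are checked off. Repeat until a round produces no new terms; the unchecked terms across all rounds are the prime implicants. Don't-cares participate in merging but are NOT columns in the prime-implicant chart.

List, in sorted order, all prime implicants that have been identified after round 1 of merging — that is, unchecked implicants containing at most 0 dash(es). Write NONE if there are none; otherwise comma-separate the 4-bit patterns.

0010, 1011

size-2^0 implicants → 0001(✓)  0010  0101(✓)  1000(✓)  1011  1100(✓)  1110(✓)
size-2^1 implicants → 0-01  1-00  11-0
Unchecked terms (primes): 0-01, 0010, 1-00, 1011, 11-0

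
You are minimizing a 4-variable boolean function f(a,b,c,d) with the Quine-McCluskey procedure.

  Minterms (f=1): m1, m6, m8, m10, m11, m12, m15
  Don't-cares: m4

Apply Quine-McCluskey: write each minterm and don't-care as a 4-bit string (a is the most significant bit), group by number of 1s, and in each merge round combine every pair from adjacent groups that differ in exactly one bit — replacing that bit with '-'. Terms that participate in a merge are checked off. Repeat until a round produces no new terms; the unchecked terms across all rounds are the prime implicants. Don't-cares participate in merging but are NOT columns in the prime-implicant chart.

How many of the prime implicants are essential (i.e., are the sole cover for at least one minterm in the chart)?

Round 0: 0001 0100✓ 0110✓ 1000✓ 1010✓ 1011✓ 1100✓ 1111✓
Round 1: -100 01-0 1-00 1-11 10-0 101-
PIs = {-100, 0001, 01-0, 1-00, 1-11, 10-0, 101-}
Coverage chart:
  m1: 0001 ←essential
  m6: 01-0 ←essential
  m8: 1-00,10-0
  m10: 10-0,101-
  m11: 1-11,101-
  m12: -100,1-00
  m15: 1-11 ←essential
Essential: 0001, 01-0, 1-11

3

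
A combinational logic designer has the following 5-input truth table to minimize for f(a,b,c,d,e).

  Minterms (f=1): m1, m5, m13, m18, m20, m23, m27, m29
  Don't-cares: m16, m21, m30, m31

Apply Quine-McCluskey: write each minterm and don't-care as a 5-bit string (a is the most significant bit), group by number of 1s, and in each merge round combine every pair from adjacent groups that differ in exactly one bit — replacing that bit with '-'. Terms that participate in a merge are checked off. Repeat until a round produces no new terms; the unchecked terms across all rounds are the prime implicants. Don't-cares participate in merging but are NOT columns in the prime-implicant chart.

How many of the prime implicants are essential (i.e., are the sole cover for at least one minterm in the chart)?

size-2^0 implicants → 00001(✓)  00101(✓)  01101(✓)  10000(✓)  10010(✓)  10100(✓)  10101(✓)  10111(✓)  11011(✓)  11101(✓)  11110(✓)  11111(✓)
size-2^1 implicants → -0101(✓)  -1101(✓)  0-101(✓)  00-01  1-101(✓)  1-111(✓)  10-00  100-0  101-1(✓)  1010-  11-11  111-1(✓)  1111-
size-2^2 implicants → --101  1-1-1
Unchecked terms (primes): --101, 00-01, 1-1-1, 10-00, 100-0, 1010-, 11-11, 1111-
Minterm coverage:
  m1 ⊆ 00-01 [E]
  m5 ⊆ --101,00-01
  m13 ⊆ --101 [E]
  m18 ⊆ 100-0 [E]
  m20 ⊆ 10-00,1010-
  m23 ⊆ 1-1-1 [E]
  m27 ⊆ 11-11 [E]
  m29 ⊆ --101,1-1-1
E = {--101, 00-01, 1-1-1, 100-0, 11-11}

5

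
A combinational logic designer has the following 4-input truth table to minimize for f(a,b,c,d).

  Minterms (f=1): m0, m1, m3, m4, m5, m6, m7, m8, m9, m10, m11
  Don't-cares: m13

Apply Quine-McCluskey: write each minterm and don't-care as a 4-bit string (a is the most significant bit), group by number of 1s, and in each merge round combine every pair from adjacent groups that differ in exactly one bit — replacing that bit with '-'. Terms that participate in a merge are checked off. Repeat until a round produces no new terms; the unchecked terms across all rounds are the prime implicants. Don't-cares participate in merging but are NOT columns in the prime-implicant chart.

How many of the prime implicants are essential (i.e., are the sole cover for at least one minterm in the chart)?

[col 0] 0000*, 0001*, 0011*, 0100*, 0101*, 0110*, 0111*, 1000*, 1001*, 1010*, 1011*, 1101*
[col 1] -000*, -001*, -011*, -101*, 0-00*, 0-01*, 0-11*, 00-1*, 000-*, 01-0*, 01-1*, 010-*, 011-*, 1-01*, 10-0*, 10-1*, 100-*, 101-*
[col 2] --01, -0-1, -00-, 0--1, 0-0-, 01--, 10--
Prime implicants: --01, -0-1, -00-, 0--1, 0-0-, 01--, 10--
PI chart (minterm → PIs covering it):
  0 | -00-,0-0-
  1 | --01,-0-1,-00-,0--1,0-0-
  3 | -0-1,0--1
  4 | 0-0-,01--
  5 | --01,0--1,0-0-,01--
  6 | 01--  (sole → essential)
  7 | 0--1,01--
  8 | -00-,10--
  9 | --01,-0-1,-00-,10--
  10 | 10--  (sole → essential)
  11 | -0-1,10--
Essential prime implicants: 01--, 10--

2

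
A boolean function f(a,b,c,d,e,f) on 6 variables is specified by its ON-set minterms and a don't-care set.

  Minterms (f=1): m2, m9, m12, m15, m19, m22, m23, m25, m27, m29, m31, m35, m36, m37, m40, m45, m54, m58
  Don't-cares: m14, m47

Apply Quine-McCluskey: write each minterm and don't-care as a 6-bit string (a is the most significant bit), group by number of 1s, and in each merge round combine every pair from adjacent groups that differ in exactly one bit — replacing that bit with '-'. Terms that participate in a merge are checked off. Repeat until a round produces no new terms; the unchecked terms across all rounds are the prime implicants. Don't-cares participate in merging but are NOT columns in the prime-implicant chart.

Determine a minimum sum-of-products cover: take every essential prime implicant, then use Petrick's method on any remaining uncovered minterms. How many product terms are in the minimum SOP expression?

Round 0: 000010 001001✓ 001100✓ 001110✓ 001111✓ 010011✓ 010110✓ 010111✓ 011001✓ 011011✓ 011101✓ 011111✓ 100011 100100✓ 100101✓ 101000 101101✓ 101111✓ 110110✓ 111010
Round 1: -01111 -10110 0-1001 0-1111 0011-0 00111- 01-011✓ 01-111✓ 010-11✓ 01011- 011-01✓ 011-11✓ 0110-1✓ 0111-1✓ 10-101 10010- 1011-1
Round 2: 01--11 011--1
PIs = {-01111, -10110, 0-1001, 0-1111, 000010, 0011-0, 00111-, 01--11, 01011-, 011--1, 10-101, 100011, 10010-, 101000, 1011-1, 111010}
Coverage chart:
  m2: 000010 ←essential
  m9: 0-1001 ←essential
  m12: 0011-0 ←essential
  m15: -01111,0-1111,00111-
  m19: 01--11 ←essential
  m22: -10110,01011-
  m23: 01--11,01011-
  m25: 0-1001,011--1
  m27: 01--11,011--1
  m29: 011--1 ←essential
  m31: 0-1111,01--11,011--1
  m35: 100011 ←essential
  m36: 10010- ←essential
  m37: 10-101,10010-
  m40: 101000 ←essential
  m45: 10-101,1011-1
  m54: -10110 ←essential
  m58: 111010 ←essential
Essential: -10110, 0-1001, 000010, 0011-0, 01--11, 011--1, 100011, 10010-, 101000, 111010
Petrick residual → -01111, 10-101
Min cover (12 terms): b'cdef + bc'def' + a'cd'e'f + a'b'c'd'ef' + a'b'cdf' + a'bef + a'bcf + ab'de'f + ab'c'd'ef + ab'c'de' + ab'cd'e'f' + abcd'ef'

12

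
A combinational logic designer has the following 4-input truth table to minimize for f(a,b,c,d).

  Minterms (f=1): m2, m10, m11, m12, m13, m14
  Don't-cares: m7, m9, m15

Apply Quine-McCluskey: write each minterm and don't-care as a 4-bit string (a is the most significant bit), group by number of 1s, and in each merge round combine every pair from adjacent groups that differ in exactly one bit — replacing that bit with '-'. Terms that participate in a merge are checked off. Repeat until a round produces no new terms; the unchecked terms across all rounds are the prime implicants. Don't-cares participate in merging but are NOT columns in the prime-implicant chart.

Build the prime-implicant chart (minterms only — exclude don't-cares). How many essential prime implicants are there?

size-2^0 implicants → 0010(✓)  0111(✓)  1001(✓)  1010(✓)  1011(✓)  1100(✓)  1101(✓)  1110(✓)  1111(✓)
size-2^1 implicants → -010  -111  1-01(✓)  1-10(✓)  1-11(✓)  10-1(✓)  101-(✓)  11-0(✓)  11-1(✓)  110-(✓)  111-(✓)
size-2^2 implicants → 1--1  1-1-  11--
Unchecked terms (primes): -010, -111, 1--1, 1-1-, 11--
Minterm coverage:
  m2 ⊆ -010 [E]
  m10 ⊆ -010,1-1-
  m11 ⊆ 1--1,1-1-
  m12 ⊆ 11-- [E]
  m13 ⊆ 1--1,11--
  m14 ⊆ 1-1-,11--
E = {-010, 11--}

2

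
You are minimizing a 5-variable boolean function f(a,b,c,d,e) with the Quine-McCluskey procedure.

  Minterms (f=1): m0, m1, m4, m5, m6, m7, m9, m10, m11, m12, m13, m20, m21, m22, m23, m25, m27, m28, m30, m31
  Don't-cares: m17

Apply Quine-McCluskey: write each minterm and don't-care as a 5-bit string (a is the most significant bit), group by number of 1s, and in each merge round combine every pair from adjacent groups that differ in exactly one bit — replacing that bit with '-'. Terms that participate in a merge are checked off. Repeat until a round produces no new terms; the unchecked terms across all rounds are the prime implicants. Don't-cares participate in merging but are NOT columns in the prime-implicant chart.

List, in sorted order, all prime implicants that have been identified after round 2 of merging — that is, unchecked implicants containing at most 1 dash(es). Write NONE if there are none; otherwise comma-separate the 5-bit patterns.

0101-, 11-11

Round 0: 00000✓ 00001✓ 00100✓ 00101✓ 00110✓ 00111✓ 01001✓ 01010✓ 01011✓ 01100✓ 01101✓ 10001✓ 10100✓ 10101✓ 10110✓ 10111✓ 11001✓ 11011✓ 11100✓ 11110✓ 11111✓
Round 1: -0001✓ -0100✓ -0101✓ -0110✓ -0111✓ -1001✓ -1011✓ -1100✓ 0-001✓ 0-100✓ 0-101✓ 00-00✓ 00-01✓ 0000-✓ 001-0✓ 001-1✓ 0010-✓ 0011-✓ 01-01✓ 010-1✓ 0101- 0110-✓ 1-001✓ 1-100✓ 1-110✓ 1-111✓ 10-01✓ 101-0✓ 101-1✓ 1010-✓ 1011-✓ 11-11 110-1✓ 111-0✓ 1111-✓
Round 2: --001 --100 -0-01 -01-0✓ -01-1✓ -010-✓ -011-✓ -10-1 0--01 0-10- 00-0- 001--✓ 1-1-0 1-11- 101--✓
Round 3: -01--
PIs = {--001, --100, -0-01, -01--, -10-1, 0--01, 0-10-, 00-0-, 0101-, 1-1-0, 1-11-, 11-11}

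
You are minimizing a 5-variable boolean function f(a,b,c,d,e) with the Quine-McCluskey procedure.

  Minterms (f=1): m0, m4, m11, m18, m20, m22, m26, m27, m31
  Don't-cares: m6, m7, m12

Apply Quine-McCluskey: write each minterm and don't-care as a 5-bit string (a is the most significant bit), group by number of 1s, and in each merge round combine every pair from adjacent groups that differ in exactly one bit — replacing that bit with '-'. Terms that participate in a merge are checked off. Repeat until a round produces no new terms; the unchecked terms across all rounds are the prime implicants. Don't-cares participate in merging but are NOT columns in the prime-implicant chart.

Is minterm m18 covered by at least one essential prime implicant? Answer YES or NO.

NO

[col 0] 00000*, 00100*, 00110*, 00111*, 01011*, 01100*, 10010*, 10100*, 10110*, 11010*, 11011*, 11111*
[col 1] -0100*, -0110*, -1011, 0-100, 00-00, 001-0*, 0011-, 1-010, 10-10, 101-0*, 11-11, 1101-
[col 2] -01-0
Prime implicants: -01-0, -1011, 0-100, 00-00, 0011-, 1-010, 10-10, 11-11, 1101-
PI chart (minterm → PIs covering it):
  0 | 00-00  (sole → essential)
  4 | -01-0,0-100,00-00
  11 | -1011  (sole → essential)
  18 | 1-010,10-10
  20 | -01-0  (sole → essential)
  22 | -01-0,10-10
  26 | 1-010,1101-
  27 | -1011,11-11,1101-
  31 | 11-11  (sole → essential)
Essential prime implicants: -01-0, -1011, 00-00, 11-11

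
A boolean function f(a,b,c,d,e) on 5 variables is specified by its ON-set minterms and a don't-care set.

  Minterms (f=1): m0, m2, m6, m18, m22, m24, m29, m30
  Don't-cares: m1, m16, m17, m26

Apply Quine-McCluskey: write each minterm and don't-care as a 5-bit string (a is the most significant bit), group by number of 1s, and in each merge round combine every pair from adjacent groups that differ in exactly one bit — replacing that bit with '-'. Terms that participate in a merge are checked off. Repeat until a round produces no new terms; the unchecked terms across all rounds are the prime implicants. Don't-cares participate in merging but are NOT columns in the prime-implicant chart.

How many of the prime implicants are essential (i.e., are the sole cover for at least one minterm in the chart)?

4

Round 0: 00000✓ 00001✓ 00010✓ 00110✓ 10000✓ 10001✓ 10010✓ 10110✓ 11000✓ 11010✓ 11101 11110✓
Round 1: -0000✓ -0001✓ -0010✓ -0110✓ 00-10✓ 000-0✓ 0000-✓ 1-000✓ 1-010✓ 1-110✓ 10-10✓ 100-0✓ 1000-✓ 11-10✓ 110-0✓
Round 2: -0-10 -00-0 -000- 1--10 1-0-0
PIs = {-0-10, -00-0, -000-, 1--10, 1-0-0, 11101}
Coverage chart:
  m0: -00-0,-000-
  m2: -0-10,-00-0
  m6: -0-10 ←essential
  m18: -0-10,-00-0,1--10,1-0-0
  m22: -0-10,1--10
  m24: 1-0-0 ←essential
  m29: 11101 ←essential
  m30: 1--10 ←essential
Essential: -0-10, 1--10, 1-0-0, 11101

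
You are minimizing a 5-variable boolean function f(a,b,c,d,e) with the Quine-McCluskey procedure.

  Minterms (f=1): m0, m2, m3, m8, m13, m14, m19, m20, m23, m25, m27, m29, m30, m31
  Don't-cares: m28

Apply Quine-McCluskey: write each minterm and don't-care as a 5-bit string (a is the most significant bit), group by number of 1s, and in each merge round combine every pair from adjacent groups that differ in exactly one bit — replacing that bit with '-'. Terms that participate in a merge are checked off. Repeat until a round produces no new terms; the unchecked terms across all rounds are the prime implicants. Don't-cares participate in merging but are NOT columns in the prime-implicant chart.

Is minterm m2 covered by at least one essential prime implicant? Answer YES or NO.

[col 0] 00000*, 00010*, 00011*, 01000*, 01101*, 01110*, 10011*, 10100*, 10111*, 11001*, 11011*, 11100*, 11101*, 11110*, 11111*
[col 1] -0011, -1101, -1110, 0-000, 000-0, 0001-, 1-011*, 1-100, 1-111*, 10-11*, 11-01*, 11-11*, 110-1*, 111-0*, 111-1*, 1110-*, 1111-*
[col 2] 1--11, 11--1, 111--
Prime implicants: -0011, -1101, -1110, 0-000, 000-0, 0001-, 1--11, 1-100, 11--1, 111--
PI chart (minterm → PIs covering it):
  0 | 0-000,000-0
  2 | 000-0,0001-
  3 | -0011,0001-
  8 | 0-000  (sole → essential)
  13 | -1101  (sole → essential)
  14 | -1110  (sole → essential)
  19 | -0011,1--11
  20 | 1-100  (sole → essential)
  23 | 1--11  (sole → essential)
  25 | 11--1  (sole → essential)
  27 | 1--11,11--1
  29 | -1101,11--1,111--
  30 | -1110,111--
  31 | 1--11,11--1,111--
Essential prime implicants: -1101, -1110, 0-000, 1--11, 1-100, 11--1

NO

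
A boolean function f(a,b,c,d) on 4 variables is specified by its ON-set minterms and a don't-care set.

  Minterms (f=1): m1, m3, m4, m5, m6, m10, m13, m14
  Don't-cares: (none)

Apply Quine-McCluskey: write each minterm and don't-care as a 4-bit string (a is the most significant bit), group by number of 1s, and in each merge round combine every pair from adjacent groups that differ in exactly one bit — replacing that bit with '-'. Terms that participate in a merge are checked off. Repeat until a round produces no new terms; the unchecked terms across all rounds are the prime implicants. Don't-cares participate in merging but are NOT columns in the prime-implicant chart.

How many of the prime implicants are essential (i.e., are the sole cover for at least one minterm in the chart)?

size-2^0 implicants → 0001(✓)  0011(✓)  0100(✓)  0101(✓)  0110(✓)  1010(✓)  1101(✓)  1110(✓)
size-2^1 implicants → -101  -110  0-01  00-1  01-0  010-  1-10
Unchecked terms (primes): -101, -110, 0-01, 00-1, 01-0, 010-, 1-10
Minterm coverage:
  m1 ⊆ 0-01,00-1
  m3 ⊆ 00-1 [E]
  m4 ⊆ 01-0,010-
  m5 ⊆ -101,0-01,010-
  m6 ⊆ -110,01-0
  m10 ⊆ 1-10 [E]
  m13 ⊆ -101 [E]
  m14 ⊆ -110,1-10
E = {-101, 00-1, 1-10}

3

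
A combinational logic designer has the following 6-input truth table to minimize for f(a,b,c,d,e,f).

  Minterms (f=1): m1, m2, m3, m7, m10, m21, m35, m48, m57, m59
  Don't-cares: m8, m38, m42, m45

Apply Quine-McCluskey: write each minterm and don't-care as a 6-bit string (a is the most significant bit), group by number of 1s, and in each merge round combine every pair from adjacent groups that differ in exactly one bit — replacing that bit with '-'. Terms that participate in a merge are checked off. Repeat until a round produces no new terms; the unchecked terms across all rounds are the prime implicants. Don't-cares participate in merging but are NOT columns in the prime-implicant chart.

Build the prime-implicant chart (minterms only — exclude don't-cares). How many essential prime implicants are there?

6

[col 0] 000001*, 000010*, 000011*, 000111*, 001000*, 001010*, 010101, 100011*, 100110, 101010*, 101101, 110000, 111001*, 111011*
[col 1] -00011, -01010, 00-010, 000-11, 0000-1, 00001-, 0010-0, 1110-1
Prime implicants: -00011, -01010, 00-010, 000-11, 0000-1, 00001-, 0010-0, 010101, 100110, 101101, 110000, 1110-1
PI chart (minterm → PIs covering it):
  1 | 0000-1  (sole → essential)
  2 | 00-010,00001-
  3 | -00011,000-11,0000-1,00001-
  7 | 000-11  (sole → essential)
  10 | -01010,00-010,0010-0
  21 | 010101  (sole → essential)
  35 | -00011  (sole → essential)
  48 | 110000  (sole → essential)
  57 | 1110-1  (sole → essential)
  59 | 1110-1  (sole → essential)
Essential prime implicants: -00011, 000-11, 0000-1, 010101, 110000, 1110-1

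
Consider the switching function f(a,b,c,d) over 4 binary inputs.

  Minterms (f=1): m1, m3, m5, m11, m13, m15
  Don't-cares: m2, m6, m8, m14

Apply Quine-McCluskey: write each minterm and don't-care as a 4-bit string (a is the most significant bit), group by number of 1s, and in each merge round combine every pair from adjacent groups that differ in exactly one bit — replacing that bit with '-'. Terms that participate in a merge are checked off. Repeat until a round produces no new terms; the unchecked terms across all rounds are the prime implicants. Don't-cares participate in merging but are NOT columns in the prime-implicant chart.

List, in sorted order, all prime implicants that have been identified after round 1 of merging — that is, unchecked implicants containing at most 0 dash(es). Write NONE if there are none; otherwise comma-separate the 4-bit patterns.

1000

Round 0: 0001✓ 0010✓ 0011✓ 0101✓ 0110✓ 1000 1011✓ 1101✓ 1110✓ 1111✓
Round 1: -011 -101 -110 0-01 0-10 00-1 001- 1-11 11-1 111-
PIs = {-011, -101, -110, 0-01, 0-10, 00-1, 001-, 1-11, 1000, 11-1, 111-}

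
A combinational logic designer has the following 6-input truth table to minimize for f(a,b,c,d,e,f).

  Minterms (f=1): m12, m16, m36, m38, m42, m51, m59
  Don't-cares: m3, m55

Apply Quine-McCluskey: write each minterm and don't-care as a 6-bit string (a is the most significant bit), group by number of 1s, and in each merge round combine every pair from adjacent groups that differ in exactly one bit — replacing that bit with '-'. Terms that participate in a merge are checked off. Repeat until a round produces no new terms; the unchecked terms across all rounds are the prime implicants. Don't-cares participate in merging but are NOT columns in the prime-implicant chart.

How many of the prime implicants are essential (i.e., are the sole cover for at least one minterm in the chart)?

size-2^0 implicants → 000011  001100  010000  100100(✓)  100110(✓)  101010  110011(✓)  110111(✓)  111011(✓)
size-2^1 implicants → 1001-0  11-011  110-11
Unchecked terms (primes): 000011, 001100, 010000, 1001-0, 101010, 11-011, 110-11
Minterm coverage:
  m12 ⊆ 001100 [E]
  m16 ⊆ 010000 [E]
  m36 ⊆ 1001-0 [E]
  m38 ⊆ 1001-0 [E]
  m42 ⊆ 101010 [E]
  m51 ⊆ 11-011,110-11
  m59 ⊆ 11-011 [E]
E = {001100, 010000, 1001-0, 101010, 11-011}

5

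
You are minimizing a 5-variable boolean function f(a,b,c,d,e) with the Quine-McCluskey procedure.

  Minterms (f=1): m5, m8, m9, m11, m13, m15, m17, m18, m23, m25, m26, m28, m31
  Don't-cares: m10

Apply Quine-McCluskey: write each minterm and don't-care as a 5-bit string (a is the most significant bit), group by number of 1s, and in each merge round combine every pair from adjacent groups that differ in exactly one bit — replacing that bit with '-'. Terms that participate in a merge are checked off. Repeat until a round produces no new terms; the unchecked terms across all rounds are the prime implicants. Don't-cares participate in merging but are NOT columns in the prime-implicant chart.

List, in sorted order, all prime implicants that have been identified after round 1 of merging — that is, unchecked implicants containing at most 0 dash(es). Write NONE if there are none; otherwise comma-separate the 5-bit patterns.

11100

[col 0] 00101*, 01000*, 01001*, 01010*, 01011*, 01101*, 01111*, 10001*, 10010*, 10111*, 11001*, 11010*, 11100, 11111*
[col 1] -1001, -1010, -1111, 0-101, 01-01*, 01-11*, 010-0*, 010-1*, 0100-*, 0101-*, 011-1*, 1-001, 1-010, 1-111
[col 2] 01--1, 010--
Prime implicants: -1001, -1010, -1111, 0-101, 01--1, 010--, 1-001, 1-010, 1-111, 11100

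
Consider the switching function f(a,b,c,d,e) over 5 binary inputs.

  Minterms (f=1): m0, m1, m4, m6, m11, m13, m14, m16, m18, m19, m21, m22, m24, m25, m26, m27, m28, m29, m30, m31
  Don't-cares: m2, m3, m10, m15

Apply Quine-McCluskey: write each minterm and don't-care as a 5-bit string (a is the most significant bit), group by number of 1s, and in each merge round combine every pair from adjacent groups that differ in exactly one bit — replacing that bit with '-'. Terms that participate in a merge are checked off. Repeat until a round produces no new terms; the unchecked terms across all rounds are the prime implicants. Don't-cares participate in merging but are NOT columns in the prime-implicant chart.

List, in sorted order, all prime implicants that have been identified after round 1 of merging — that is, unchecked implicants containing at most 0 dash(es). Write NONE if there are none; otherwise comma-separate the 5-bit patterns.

NONE

size-2^0 implicants → 00000(✓)  00001(✓)  00010(✓)  00011(✓)  00100(✓)  00110(✓)  01010(✓)  01011(✓)  01101(✓)  01110(✓)  01111(✓)  10000(✓)  10010(✓)  10011(✓)  10101(✓)  10110(✓)  11000(✓)  11001(✓)  11010(✓)  11011(✓)  11100(✓)  11101(✓)  11110(✓)  11111(✓)
size-2^1 implicants → -0000(✓)  -0010(✓)  -0011(✓)  -0110(✓)  -1010(✓)  -1011(✓)  -1101(✓)  -1110(✓)  -1111(✓)  0-010(✓)  0-011(✓)  0-110(✓)  00-00(✓)  00-10(✓)  000-0(✓)  000-1(✓)  0000-(✓)  0001-(✓)  001-0(✓)  01-10(✓)  01-11(✓)  0101-(✓)  011-1(✓)  0111-(✓)  1-000(✓)  1-010(✓)  1-011(✓)  1-101  1-110(✓)  10-10(✓)  100-0(✓)  1001-(✓)  11-00(✓)  11-01(✓)  11-10(✓)  11-11(✓)  110-0(✓)  110-1(✓)  1100-(✓)  1101-(✓)  111-0(✓)  111-1(✓)  1110-(✓)  1111-(✓)
size-2^2 implicants → --010(✓)  --011(✓)  --110(✓)  -0-10(✓)  -00-0  -001-(✓)  -1-10(✓)  -1-11(✓)  -101-(✓)  -11-1  -111-(✓)  0--10(✓)  0-01-(✓)  00--0  000--  01-1-(✓)  1--10(✓)  1-0-0  1-01-(✓)  11--0(✓)  11--1(✓)  11-0-(✓)  11-1-(✓)  110--(✓)  111--(✓)
size-2^3 implicants → ---10  --01-  -1-1-  11---
Unchecked terms (primes): ---10, --01-, -00-0, -1-1-, -11-1, 00--0, 000--, 1-0-0, 1-101, 11---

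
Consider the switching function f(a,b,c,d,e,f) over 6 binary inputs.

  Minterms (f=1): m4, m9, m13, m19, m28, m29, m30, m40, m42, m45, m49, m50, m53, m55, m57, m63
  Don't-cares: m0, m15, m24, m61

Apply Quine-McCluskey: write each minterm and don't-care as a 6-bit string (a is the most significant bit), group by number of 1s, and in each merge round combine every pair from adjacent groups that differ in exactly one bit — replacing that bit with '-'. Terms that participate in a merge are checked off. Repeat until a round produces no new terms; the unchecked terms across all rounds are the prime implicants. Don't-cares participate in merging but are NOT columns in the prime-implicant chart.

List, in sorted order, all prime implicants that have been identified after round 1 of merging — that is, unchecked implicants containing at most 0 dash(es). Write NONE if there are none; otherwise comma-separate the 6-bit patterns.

010011, 110010

size-2^0 implicants → 000000(✓)  000100(✓)  001001(✓)  001101(✓)  001111(✓)  010011  011000(✓)  011100(✓)  011101(✓)  011110(✓)  101000(✓)  101010(✓)  101101(✓)  110001(✓)  110010  110101(✓)  110111(✓)  111001(✓)  111101(✓)  111111(✓)
size-2^1 implicants → -01101(✓)  -11101(✓)  0-1101(✓)  000-00  001-01  0011-1  011-00  0111-0  01110-  1-1101(✓)  1010-0  11-001(✓)  11-101(✓)  11-111(✓)  110-01(✓)  1101-1(✓)  111-01(✓)  1111-1(✓)
size-2^2 implicants → --1101  11--01  11-1-1
Unchecked terms (primes): --1101, 000-00, 001-01, 0011-1, 010011, 011-00, 0111-0, 01110-, 1010-0, 11--01, 11-1-1, 110010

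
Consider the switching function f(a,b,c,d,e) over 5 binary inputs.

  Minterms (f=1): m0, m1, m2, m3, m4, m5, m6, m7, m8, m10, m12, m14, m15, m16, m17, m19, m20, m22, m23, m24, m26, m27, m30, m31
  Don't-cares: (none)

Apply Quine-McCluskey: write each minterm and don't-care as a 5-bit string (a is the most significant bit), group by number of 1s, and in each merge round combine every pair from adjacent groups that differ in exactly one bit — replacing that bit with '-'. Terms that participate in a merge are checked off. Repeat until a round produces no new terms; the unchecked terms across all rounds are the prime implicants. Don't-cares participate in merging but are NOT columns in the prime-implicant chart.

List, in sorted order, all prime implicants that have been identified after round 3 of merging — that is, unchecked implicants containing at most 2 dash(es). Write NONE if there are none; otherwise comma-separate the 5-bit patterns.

[col 0] 00000*, 00001*, 00010*, 00011*, 00100*, 00101*, 00110*, 00111*, 01000*, 01010*, 01100*, 01110*, 01111*, 10000*, 10001*, 10011*, 10100*, 10110*, 10111*, 11000*, 11010*, 11011*, 11110*, 11111*
[col 1] -0000*, -0001*, -0011*, -0100*, -0110*, -0111*, -1000*, -1010*, -1110*, -1111*, 0-000*, 0-010*, 0-100*, 0-110*, 0-111*, 00-00*, 00-01*, 00-10*, 00-11*, 000-0*, 000-1*, 0000-*, 0001-*, 001-0*, 001-1*, 0010-*, 0011-*, 01-00*, 01-10*, 010-0*, 011-0*, 0111-*, 1-000*, 1-011*, 1-110*, 1-111*, 10-00*, 10-11*, 100-1*, 1000-*, 101-0*, 1011-*, 11-10*, 11-11*, 110-0*, 1101-*, 1111-*
[col 2] --000, --110*, --111*, -0-00, -0-11, -00-1, -000-, -01-0, -011-*, -1-10, -10-0, -111-*, 0--00*, 0--10*, 0-0-0*, 0-1-0*, 0-11-*, 00--0*, 00--1*, 00-0-*, 00-1-*, 000--*, 001--*, 01--0*, 1--11, 1-11-*, 11-1-
[col 3] --11-, 0---0, 00---
Prime implicants: --000, --11-, -0-00, -0-11, -00-1, -000-, -01-0, -1-10, -10-0, 0---0, 00---, 1--11, 11-1-

--000, -0-00, -0-11, -00-1, -000-, -01-0, -1-10, -10-0, 1--11, 11-1-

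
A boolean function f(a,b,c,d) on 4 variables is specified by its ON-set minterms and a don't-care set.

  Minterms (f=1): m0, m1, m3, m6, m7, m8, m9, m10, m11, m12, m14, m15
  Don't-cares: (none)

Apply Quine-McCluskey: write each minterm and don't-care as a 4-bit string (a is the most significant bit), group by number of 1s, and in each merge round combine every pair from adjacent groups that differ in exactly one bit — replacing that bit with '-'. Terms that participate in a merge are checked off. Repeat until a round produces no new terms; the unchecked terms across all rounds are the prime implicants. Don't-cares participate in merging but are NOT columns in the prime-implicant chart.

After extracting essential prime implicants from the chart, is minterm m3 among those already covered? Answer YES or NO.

[col 0] 0000*, 0001*, 0011*, 0110*, 0111*, 1000*, 1001*, 1010*, 1011*, 1100*, 1110*, 1111*
[col 1] -000*, -001*, -011*, -110*, -111*, 0-11*, 00-1*, 000-*, 011-*, 1-00*, 1-10*, 1-11*, 10-0*, 10-1*, 100-*, 101-*, 11-0*, 111-*
[col 2] --11, -0-1, -00-, -11-, 1--0, 1-1-, 10--
Prime implicants: --11, -0-1, -00-, -11-, 1--0, 1-1-, 10--
PI chart (minterm → PIs covering it):
  0 | -00-  (sole → essential)
  1 | -0-1,-00-
  3 | --11,-0-1
  6 | -11-  (sole → essential)
  7 | --11,-11-
  8 | -00-,1--0,10--
  9 | -0-1,-00-,10--
  10 | 1--0,1-1-,10--
  11 | --11,-0-1,1-1-,10--
  12 | 1--0  (sole → essential)
  14 | -11-,1--0,1-1-
  15 | --11,-11-,1-1-
Essential prime implicants: -00-, -11-, 1--0

NO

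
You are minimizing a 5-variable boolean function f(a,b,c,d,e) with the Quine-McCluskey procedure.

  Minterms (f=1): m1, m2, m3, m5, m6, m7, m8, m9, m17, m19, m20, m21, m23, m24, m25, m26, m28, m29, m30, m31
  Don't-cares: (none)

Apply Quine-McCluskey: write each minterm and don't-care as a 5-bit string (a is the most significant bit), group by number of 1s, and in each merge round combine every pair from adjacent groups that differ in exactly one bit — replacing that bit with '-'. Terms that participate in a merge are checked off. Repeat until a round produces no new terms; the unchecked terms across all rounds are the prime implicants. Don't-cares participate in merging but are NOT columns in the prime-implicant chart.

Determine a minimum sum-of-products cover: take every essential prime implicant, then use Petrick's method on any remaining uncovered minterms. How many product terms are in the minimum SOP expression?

[col 0] 00001*, 00010*, 00011*, 00101*, 00110*, 00111*, 01000*, 01001*, 10001*, 10011*, 10100*, 10101*, 10111*, 11000*, 11001*, 11010*, 11100*, 11101*, 11110*, 11111*
[col 1] -0001*, -0011*, -0101*, -0111*, -1000*, -1001*, 0-001*, 00-01*, 00-10*, 00-11*, 000-1*, 0001-*, 001-1*, 0011-*, 0100-*, 1-001*, 1-100*, 1-101*, 1-111*, 10-01*, 10-11*, 100-1*, 101-1*, 1010-*, 11-00*, 11-01*, 11-10*, 110-0*, 1100-*, 111-0*, 111-1*, 1110-*, 1111-*
[col 2] --001, -0-01*, -0-11*, -00-1*, -01-1*, -100-, 00--1*, 00-1-, 1--01, 1-1-1, 1-10-, 10--1*, 11--0, 11-0-, 111--
[col 3] -0--1
Prime implicants: --001, -0--1, -100-, 00-1-, 1--01, 1-1-1, 1-10-, 11--0, 11-0-, 111--
PI chart (minterm → PIs covering it):
  1 | --001,-0--1
  2 | 00-1-  (sole → essential)
  3 | -0--1,00-1-
  5 | -0--1  (sole → essential)
  6 | 00-1-  (sole → essential)
  7 | -0--1,00-1-
  8 | -100-  (sole → essential)
  9 | --001,-100-
  17 | --001,-0--1,1--01
  19 | -0--1  (sole → essential)
  20 | 1-10-  (sole → essential)
  21 | -0--1,1--01,1-1-1,1-10-
  23 | -0--1,1-1-1
  24 | -100-,11--0,11-0-
  25 | --001,-100-,1--01,11-0-
  26 | 11--0  (sole → essential)
  28 | 1-10-,11--0,11-0-,111--
  29 | 1--01,1-1-1,1-10-,11-0-,111--
  30 | 11--0,111--
  31 | 1-1-1,111--
Essential prime implicants: -0--1, -100-, 00-1-, 1-10-, 11--0
Petrick residual → 1-1-1
Minimum SOP uses 6 PIs: b'e + bc'd' + a'b'd + ace + acd' + abe'

6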